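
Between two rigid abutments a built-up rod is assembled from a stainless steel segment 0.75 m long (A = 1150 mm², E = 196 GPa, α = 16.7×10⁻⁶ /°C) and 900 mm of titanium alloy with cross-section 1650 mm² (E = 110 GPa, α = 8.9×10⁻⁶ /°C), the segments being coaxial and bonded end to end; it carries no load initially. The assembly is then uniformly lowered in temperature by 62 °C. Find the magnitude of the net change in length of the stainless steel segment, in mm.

Free thermal contraction of the whole bar: Σ αᵢΔT Lᵢ = 16.7×10⁻⁶×62×750 + 8.9×10⁻⁶×62×900 = 1.273 mm.
The rigid supports impose zero overall length change; the single axial force P common to all segments must satisfy P Σ Lᵢ/(AᵢEᵢ) = δ_free.
The series flexibility is Σ Lᵢ/(AᵢEᵢ) = 750/(1150×196×10³) + 900/(1650×110×10³) = 8.286×10⁻⁶ mm/N.
P = 1.273 / 8.286×10⁻⁶ = 153700 N = 153.7 kN, tensile.
For the stainless steel segment, free thermal change = 16.7×10⁻⁶×62×750 = 0.7765 mm and elastic change from P = 153700×750/(1150×196×10³) = 0.5113 mm; these oppose, so the net change is 0.265 mm (segment shortens).

|ΔL| ≈ 0.265 mm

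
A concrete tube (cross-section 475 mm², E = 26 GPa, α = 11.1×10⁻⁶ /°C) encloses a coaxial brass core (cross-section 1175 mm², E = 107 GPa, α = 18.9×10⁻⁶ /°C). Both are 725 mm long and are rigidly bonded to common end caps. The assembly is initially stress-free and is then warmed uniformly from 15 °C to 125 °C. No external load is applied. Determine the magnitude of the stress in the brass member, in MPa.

The brass has the larger α, so on heating it would change length more than the concrete if both were free. The rigid plates force a common final length, so the brass is put into compression and the concrete into tension, with equal and opposite forces P (no external load).
Compatibility of the two members (thermal + elastic change equal): (α₁ − α₂)ΔT = P·[1/(A₁E₁) + 1/(A₂E₂)].
|α₁ − α₂|·ΔT = 7.8×10⁻⁶ × 110 = 0.000858.
1/(A₁E₁) + 1/(A₂E₂) = 1/(475×26×10³) + 1/(1175×107×10³) = 8.893×10⁻⁸ N⁻¹.
So P = 0.000858 / 8.893×10⁻⁸ = 9.649 kN.
σ_{brass} = P/A₂ = 9649/1175 = 8.212 MPa, compressive.

σ ≈ 8.21 MPa (compressive)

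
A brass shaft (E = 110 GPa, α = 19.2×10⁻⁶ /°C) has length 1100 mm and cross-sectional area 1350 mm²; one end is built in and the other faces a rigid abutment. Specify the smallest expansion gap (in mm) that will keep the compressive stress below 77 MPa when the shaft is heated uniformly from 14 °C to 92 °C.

Free expansion if unrestrained: δ_free = αΔT L = 19.2×10⁻⁶ × 78 × 1100 = 1.647 mm.
At the allowable stress the elastic shortening the wall may impose is σL/E = 77 × 1100 / (110×10³) = 0.77 mm.
The gap must absorb the remainder: g_min = 1.647 − 0.77 = 0.8774 mm.

g ≈ 0.877 mm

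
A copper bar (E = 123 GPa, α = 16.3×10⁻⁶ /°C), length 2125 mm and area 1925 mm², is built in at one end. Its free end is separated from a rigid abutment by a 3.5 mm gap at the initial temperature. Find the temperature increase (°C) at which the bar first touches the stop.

Contact occurs when the free expansion equals the gap: αΔT L = 3.5 mm.
ΔT = 3.5 / (16.3×10⁻⁶ × 2125) = 101 °C.

ΔT ≈ 101 °C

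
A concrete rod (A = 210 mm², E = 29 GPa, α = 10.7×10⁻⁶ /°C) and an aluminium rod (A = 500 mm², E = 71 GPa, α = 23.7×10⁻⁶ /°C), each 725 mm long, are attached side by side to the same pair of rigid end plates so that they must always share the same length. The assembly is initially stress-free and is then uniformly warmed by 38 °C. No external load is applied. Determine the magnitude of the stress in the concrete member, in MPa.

Equilibrium of a rigid end plate with no external load gives equal and opposite internal forces ±P in the two members. Since α_{aluminium} > α_{concrete}, heating drives the aluminium into compression and the concrete into tension.
Compatibility of the two members (thermal + elastic change equal): (α₁ − α₂)ΔT = P·[1/(A₁E₁) + 1/(A₂E₂)].
|α₁ − α₂|·ΔT = 13×10⁻⁶ × 38 = 0.000494.
1/(A₁E₁) + 1/(A₂E₂) = 1/(210×29×10³) + 1/(500×71×10³) = 1.924×10⁻⁷ N⁻¹.
P = 0.000494 / 1.924×10⁻⁷ = 2568 N = 2.568 kN.
σ_{concrete} = P/A₁ = 2568/210 = 12.23 MPa, tensile.

σ ≈ 12.2 MPa (tensile)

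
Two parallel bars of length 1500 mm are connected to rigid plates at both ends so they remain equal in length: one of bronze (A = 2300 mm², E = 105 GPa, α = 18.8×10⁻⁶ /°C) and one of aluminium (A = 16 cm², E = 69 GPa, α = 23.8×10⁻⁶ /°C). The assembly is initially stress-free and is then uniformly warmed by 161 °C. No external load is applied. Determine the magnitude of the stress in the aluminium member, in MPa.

σ ≈ 38.1 MPa (compressive)

Both members must finish at the same length. With the larger α, the aluminium tends to over-expand; the plates restrain it, putting the aluminium in compression and the bronze in tension. With no external load the two internal forces are equal and opposite, magnitude P.
Compatibility of the two members (thermal + elastic change equal): (α₁ − α₂)ΔT = P·[1/(A₁E₁) + 1/(A₂E₂)].
|α₁ − α₂|·ΔT = 5×10⁻⁶ × 161 = 0.000805.
1/(A₁E₁) + 1/(A₂E₂) = 1/(2300×105×10³) + 1/(1600×69×10³) = 1.32×10⁻⁸ N⁻¹.
P = 0.000805 / 1.32×10⁻⁸ = 60990 N = 60.99 kN.
σ_{aluminium} = P/A₂ = 60990/1600 = 38.12 MPa, compressive.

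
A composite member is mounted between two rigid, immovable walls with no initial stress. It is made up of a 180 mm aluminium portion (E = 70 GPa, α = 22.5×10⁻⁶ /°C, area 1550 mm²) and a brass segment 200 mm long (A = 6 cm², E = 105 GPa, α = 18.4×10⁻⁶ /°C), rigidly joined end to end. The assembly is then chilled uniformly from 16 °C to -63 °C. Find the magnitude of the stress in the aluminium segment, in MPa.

If the supports were absent, the total length change would be Σ αᵢΔT Lᵢ = 22.5×10⁻⁶×79×180 + 18.4×10⁻⁶×79×200 = 0.6107 mm.
The walls prevent any net length change, so an axial force P (same in every segment) develops. Compatibility: P · Σ Lᵢ/(AᵢEᵢ) = δ_free.
Σ Lᵢ/(AᵢEᵢ) = 180/(1550×70×10³) + 200/(600×105×10³) = 4.834×10⁻⁶ mm/N.
Hence P = δ_free / Σ(L/AE) = 0.6107/4.834×10⁻⁶ = 126.3 kN (tensile).
σ_{aluminium} = P / A = 126300 / 1550 = 81.51 MPa.

σ ≈ 81.5 MPa (tensile)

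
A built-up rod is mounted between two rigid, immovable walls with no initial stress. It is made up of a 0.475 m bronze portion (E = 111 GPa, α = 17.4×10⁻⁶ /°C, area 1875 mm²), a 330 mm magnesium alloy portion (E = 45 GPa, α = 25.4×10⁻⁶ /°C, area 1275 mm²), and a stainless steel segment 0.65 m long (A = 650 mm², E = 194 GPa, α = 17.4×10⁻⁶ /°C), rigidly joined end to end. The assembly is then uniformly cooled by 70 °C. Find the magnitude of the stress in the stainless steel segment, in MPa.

If the supports were absent, the total length change would be Σ αᵢΔT Lᵢ = 17.4×10⁻⁶×70×475 + 25.4×10⁻⁶×70×330 + 17.4×10⁻⁶×70×650 = 1.957 mm.
The walls prevent any net length change, so an axial force P (same in every segment) develops. Compatibility: P · Σ Lᵢ/(AᵢEᵢ) = δ_free.
The series flexibility is Σ Lᵢ/(AᵢEᵢ) = 475/(1875×111×10³) + 330/(1275×45×10³) + 650/(650×194×10³) = 1.319×10⁻⁵ mm/N.
So P = 1.957 / 1.319×10⁻⁵ = 148.4 kN, tensile.
σ_{stainless steel} = P / A = 148400 / 650 = 228.3 MPa.

σ ≈ 228 MPa (tensile)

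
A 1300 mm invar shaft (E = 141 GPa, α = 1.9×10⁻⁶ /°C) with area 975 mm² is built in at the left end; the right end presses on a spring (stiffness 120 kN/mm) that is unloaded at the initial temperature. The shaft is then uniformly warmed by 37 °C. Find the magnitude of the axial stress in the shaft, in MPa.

The unrestrained thermal change is αΔT L = 1.9×10⁻⁶ × 37 × 1300 = 0.09139 mm.
Let P be the compressive force at the spring. The shaft shortens elastically by PL/(AE) and the spring compresses by P/k; together these equal δ_free.
So P = δ_free / [L/(AE) + 1/k] = 0.09139 / [ 1300/(975×141×10³) + 1/(120×10³) ].
P = 0.09139 / 1.779×10⁻⁵ = 5137 N.
σ = P/A = 5137/975 = 5.269 MPa.

σ ≈ 5.27 MPa (compressive)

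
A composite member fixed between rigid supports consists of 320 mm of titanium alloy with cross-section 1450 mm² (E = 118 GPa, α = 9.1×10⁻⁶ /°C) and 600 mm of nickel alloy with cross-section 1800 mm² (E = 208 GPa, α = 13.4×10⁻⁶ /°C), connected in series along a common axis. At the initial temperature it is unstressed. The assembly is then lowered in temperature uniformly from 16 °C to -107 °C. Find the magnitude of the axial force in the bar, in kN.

Free thermal contraction of the whole bar: Σ αᵢΔT Lᵢ = 9.1×10⁻⁶×123×320 + 13.4×10⁻⁶×123×600 = 1.347 mm.
Since the ends are fixed, an axial force P builds up, equal in every segment, with P · Σ Lᵢ/(AᵢEᵢ) = δ_free.
Σ Lᵢ/(AᵢEᵢ) = 320/(1450×118×10³) + 600/(1800×208×10³) = 3.473×10⁻⁶ mm/N.
P = 1.347 / 3.473×10⁻⁶ = 387900 N = 387.9 kN, tensile.

P ≈ 388 kN (tensile)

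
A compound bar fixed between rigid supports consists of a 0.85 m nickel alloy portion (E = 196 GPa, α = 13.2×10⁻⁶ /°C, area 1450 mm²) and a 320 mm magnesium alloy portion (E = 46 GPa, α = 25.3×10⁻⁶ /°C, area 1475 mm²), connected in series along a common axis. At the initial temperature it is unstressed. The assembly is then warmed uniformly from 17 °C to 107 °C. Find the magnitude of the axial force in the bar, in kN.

P ≈ 226 kN (compressive)

With the walls removed the bar would change length by δ_free = Σ αᵢΔT Lᵢ = 13.2×10⁻⁶×90×850 + 25.3×10⁻⁶×90×320 = 1.738 mm.
The rigid supports impose zero overall length change; the single axial force P common to all segments must satisfy P Σ Lᵢ/(AᵢEᵢ) = δ_free.
The series flexibility is Σ Lᵢ/(AᵢEᵢ) = 850/(1450×196×10³) + 320/(1475×46×10³) = 7.707×10⁻⁶ mm/N.
P = 1.738 / 7.707×10⁻⁶ = 225600 N = 225.6 kN, compressive.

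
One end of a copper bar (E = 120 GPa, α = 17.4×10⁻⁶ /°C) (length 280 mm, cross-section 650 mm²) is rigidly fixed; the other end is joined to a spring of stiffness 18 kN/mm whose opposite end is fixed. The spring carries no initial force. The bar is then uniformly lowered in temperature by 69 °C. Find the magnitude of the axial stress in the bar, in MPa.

If the spring were absent the bar would shorten by αΔT L = 17.4×10⁻⁶ × 69 × 280 = 0.3362 mm.
Let P be the tensile force in the spring. The bar extends elastically by PL/(AE) and the spring stretches by P/k; together these equal δ_free.
P [ L/(AE) + 1/k ] = δ_free → P [ 280/(650×120×10³) + 1/(18×10³) ] = 0.3362.
P = 0.3362 / 5.915×10⁻⁵ = 5684 N.
σ = P/A = 5684/650 = 8.744 MPa.

σ ≈ 8.74 MPa (tensile)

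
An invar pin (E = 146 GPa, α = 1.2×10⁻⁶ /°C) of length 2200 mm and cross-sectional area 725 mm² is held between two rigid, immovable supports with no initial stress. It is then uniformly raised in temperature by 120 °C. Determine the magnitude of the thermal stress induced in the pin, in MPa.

Because both ends are immovable the net strain is zero, and the suppressed thermal strain is αΔT = 1.2×10⁻⁶ × 120 = 144×10⁻⁶.
σ = EαΔT = 146×10³ × 1.2×10⁻⁶ × 120 = 21.02 MPa (compressive; the pin is trying to expand).

σ ≈ 21 MPa (compressive)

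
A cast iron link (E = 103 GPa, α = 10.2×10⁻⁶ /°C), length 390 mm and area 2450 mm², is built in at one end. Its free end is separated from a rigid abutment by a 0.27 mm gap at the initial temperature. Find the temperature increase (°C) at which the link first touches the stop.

The gap closes when αΔT L = 0.27 mm, since the link is still unstressed at that instant.
ΔT = 0.27 / (10.2×10⁻⁶ × 390) = 67.87 °C.

ΔT ≈ 67.9 °C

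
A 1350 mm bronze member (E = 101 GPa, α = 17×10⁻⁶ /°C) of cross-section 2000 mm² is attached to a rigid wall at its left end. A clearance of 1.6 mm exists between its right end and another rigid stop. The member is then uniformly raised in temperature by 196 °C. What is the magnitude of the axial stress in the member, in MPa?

σ ≈ 217 MPa (compressive)

Unrestrained expansion: δ_free = αΔT L = 17×10⁻⁶ × 196 × 1350 = 4.498 mm.
This exceeds the 1.6 mm gap, so the wall pushes back. The portion of expansion that must be recovered elastically is δ_free − gap = 4.498 − 1.6 = 2.898 mm.
So σ = E(δ_free − g)/L = 101×10³ × 2.898/1350 = 216.8 MPa.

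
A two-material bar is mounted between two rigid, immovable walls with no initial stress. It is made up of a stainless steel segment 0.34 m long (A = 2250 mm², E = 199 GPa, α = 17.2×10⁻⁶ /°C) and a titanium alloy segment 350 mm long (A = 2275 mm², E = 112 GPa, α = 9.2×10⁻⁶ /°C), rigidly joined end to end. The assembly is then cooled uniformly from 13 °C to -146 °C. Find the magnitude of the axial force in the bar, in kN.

P ≈ 676 kN (tensile)

With the walls removed the bar would change length by δ_free = Σ αᵢΔT Lᵢ = 17.2×10⁻⁶×159×340 + 9.2×10⁻⁶×159×350 = 1.442 mm.
The rigid supports impose zero overall length change; the single axial force P common to all segments must satisfy P Σ Lᵢ/(AᵢEᵢ) = δ_free.
Σ Lᵢ/(AᵢEᵢ) = 340/(2250×199×10³) + 350/(2275×112×10³) = 2.133×10⁻⁶ mm/N.
So P = 1.442 / 2.133×10⁻⁶ = 676 kN, tensile.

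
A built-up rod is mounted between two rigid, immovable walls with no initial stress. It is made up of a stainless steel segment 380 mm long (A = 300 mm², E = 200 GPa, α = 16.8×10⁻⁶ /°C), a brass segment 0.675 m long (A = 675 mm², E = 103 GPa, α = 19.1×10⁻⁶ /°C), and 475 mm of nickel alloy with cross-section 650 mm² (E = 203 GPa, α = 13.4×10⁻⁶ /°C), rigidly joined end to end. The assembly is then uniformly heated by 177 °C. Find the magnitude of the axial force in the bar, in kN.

Free thermal expansion of the whole bar: Σ αᵢΔT Lᵢ = 16.8×10⁻⁶×177×380 + 19.1×10⁻⁶×177×675 + 13.4×10⁻⁶×177×475 = 4.539 mm.
The walls prevent any net length change, so an axial force P (same in every segment) develops. Compatibility: P · Σ Lᵢ/(AᵢEᵢ) = δ_free.
Σ Lᵢ/(AᵢEᵢ) = 380/(300×200×10³) + 675/(675×103×10³) + 475/(650×203×10³) = 1.964×10⁻⁵ mm/N.
Hence P = δ_free / Σ(L/AE) = 4.539/1.964×10⁻⁵ = 231.1 kN (compressive).

P ≈ 231 kN (compressive)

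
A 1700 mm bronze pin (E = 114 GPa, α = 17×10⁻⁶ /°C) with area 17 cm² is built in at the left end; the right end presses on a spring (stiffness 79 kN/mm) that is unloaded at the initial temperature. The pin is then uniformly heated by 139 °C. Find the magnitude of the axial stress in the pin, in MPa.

σ ≈ 110 MPa (compressive)

Free thermal expansion: δ_free = αΔT L = 17×10⁻⁶ × 139 × 1700 = 4.017 mm.
Let P be the compressive force at the spring. The pin shortens elastically by PL/(AE) and the spring compresses by P/k; together these equal δ_free.
P [ L/(AE) + 1/k ] = δ_free → P [ 1700/(1700×114×10³) + 1/(79×10³) ] = 4.017.
P = 4.017 / 2.143×10⁻⁵ = 187500 N.
σ = P/A = 187500/1700 = 110.3 MPa.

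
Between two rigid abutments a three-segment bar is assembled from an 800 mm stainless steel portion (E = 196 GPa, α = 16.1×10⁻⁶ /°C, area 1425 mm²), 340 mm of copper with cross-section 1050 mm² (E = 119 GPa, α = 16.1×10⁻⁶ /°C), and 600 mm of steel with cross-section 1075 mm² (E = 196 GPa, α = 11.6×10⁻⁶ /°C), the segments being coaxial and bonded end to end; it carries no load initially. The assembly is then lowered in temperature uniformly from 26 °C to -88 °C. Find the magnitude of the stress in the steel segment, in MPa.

σ ≈ 318 MPa (tensile)

With the walls removed the bar would change length by δ_free = Σ αᵢΔT Lᵢ = 16.1×10⁻⁶×114×800 + 16.1×10⁻⁶×114×340 + 11.6×10⁻⁶×114×600 = 2.886 mm.
The walls prevent any net length change, so an axial force P (same in every segment) develops. Compatibility: P · Σ Lᵢ/(AᵢEᵢ) = δ_free.
Σ Lᵢ/(AᵢEᵢ) = 800/(1425×196×10³) + 340/(1050×119×10³) + 600/(1075×196×10³) = 8.433×10⁻⁶ mm/N.
P = 2.886 / 8.433×10⁻⁶ = 342200 N = 342.2 kN, tensile.
σ_{steel} = P / A = 342200 / 1075 = 318.3 MPa.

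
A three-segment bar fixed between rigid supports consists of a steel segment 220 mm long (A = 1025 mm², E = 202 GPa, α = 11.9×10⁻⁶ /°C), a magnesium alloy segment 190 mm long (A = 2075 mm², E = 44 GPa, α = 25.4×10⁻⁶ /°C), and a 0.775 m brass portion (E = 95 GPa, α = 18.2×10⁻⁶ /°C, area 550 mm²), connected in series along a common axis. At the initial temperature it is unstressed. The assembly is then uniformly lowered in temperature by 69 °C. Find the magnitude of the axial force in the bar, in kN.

P ≈ 82.7 kN (tensile)

Free thermal contraction of the whole bar: Σ αᵢΔT Lᵢ = 11.9×10⁻⁶×69×220 + 25.4×10⁻⁶×69×190 + 18.2×10⁻⁶×69×775 = 1.487 mm.
The walls prevent any net length change, so an axial force P (same in every segment) develops. Compatibility: P · Σ Lᵢ/(AᵢEᵢ) = δ_free.
The series flexibility is Σ Lᵢ/(AᵢEᵢ) = 220/(1025×202×10³) + 190/(2075×44×10³) + 775/(550×95×10³) = 1.798×10⁻⁵ mm/N.
P = 1.487 / 1.798×10⁻⁵ = 82710 N = 82.71 kN, tensile.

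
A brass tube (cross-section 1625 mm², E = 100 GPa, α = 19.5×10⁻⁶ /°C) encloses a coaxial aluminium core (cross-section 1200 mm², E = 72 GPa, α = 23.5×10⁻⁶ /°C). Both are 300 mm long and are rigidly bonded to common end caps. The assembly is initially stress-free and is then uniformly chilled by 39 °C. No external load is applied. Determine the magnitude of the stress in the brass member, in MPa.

Equilibrium of a rigid end plate with no external load gives equal and opposite internal forces ±P in the two members. Since α_{aluminium} > α_{brass}, cooling drives the aluminium into tension and the brass into compression.
Compatibility of the two members (thermal + elastic change equal): (α₁ − α₂)ΔT = P·[1/(A₁E₁) + 1/(A₂E₂)].
|α₁ − α₂|·ΔT = 4×10⁻⁶ × 39 = 0.000156.
1/(A₁E₁) + 1/(A₂E₂) = 1/(1625×100×10³) + 1/(1200×72×10³) = 1.773×10⁻⁸ N⁻¹.
So P = 0.000156 / 1.773×10⁻⁸ = 8.8 kN.
σ_{brass} = P/A₁ = 8800/1625 = 5.415 MPa, compressive.

σ ≈ 5.42 MPa (compressive)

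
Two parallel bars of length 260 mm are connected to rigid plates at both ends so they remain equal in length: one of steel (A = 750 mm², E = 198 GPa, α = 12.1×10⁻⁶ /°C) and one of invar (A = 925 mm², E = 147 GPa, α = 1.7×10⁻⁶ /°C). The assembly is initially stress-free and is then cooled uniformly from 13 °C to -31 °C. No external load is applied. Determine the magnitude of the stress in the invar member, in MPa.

σ ≈ 35.1 MPa (compressive)

The steel has the larger α, so on cooling it would change length more than the invar if both were free. The rigid plates force a common final length, so the steel is put into tension and the invar into compression, with equal and opposite forces P (no external load).
Equating the net (thermal + elastic) strains gives |α₁ − α₂|·ΔT = P·[1/(A₁E₁) + 1/(A₂E₂)].
|α₁ − α₂|·ΔT = 10.4×10⁻⁶ × 44 = 0.0004576.
1/(A₁E₁) + 1/(A₂E₂) = 1/(750×198×10³) + 1/(925×147×10³) = 1.409×10⁻⁸ N⁻¹.
P = 0.0004576 / 1.409×10⁻⁸ = 32480 N = 32.48 kN.
σ_{invar} = P/A₂ = 32480/925 = 35.11 MPa, compressive.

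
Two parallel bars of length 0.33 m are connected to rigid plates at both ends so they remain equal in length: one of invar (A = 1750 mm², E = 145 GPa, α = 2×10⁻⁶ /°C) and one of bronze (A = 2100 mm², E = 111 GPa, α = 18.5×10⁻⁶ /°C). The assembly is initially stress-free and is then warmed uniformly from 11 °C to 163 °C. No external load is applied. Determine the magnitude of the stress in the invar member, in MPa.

Equilibrium of a rigid end plate with no external load gives equal and opposite internal forces ±P in the two members. Since α_{bronze} > α_{invar}, heating drives the bronze into compression and the invar into tension.
Setting the final lengths equal and cancelling L: (α₁ − α₂)ΔT = P/(A₁E₁) + P/(A₂E₂).
|α₁ − α₂|·ΔT = 16.5×10⁻⁶ × 152 = 0.002508.
1/(A₁E₁) + 1/(A₂E₂) = 1/(1750×145×10³) + 1/(2100×111×10³) = 8.231×10⁻⁹ N⁻¹.
P = 0.002508 / 8.231×10⁻⁹ = 304700 N = 304.7 kN.
σ_{invar} = P/A₁ = 304700/1750 = 174.1 MPa, tensile.

σ ≈ 174 MPa (tensile)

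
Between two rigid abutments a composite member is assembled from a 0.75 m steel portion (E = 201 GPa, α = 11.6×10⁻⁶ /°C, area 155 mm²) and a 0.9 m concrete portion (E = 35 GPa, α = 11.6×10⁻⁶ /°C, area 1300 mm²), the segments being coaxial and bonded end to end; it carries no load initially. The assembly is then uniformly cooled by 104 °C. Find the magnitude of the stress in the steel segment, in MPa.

Free thermal contraction of the whole bar: Σ αᵢΔT Lᵢ = 11.6×10⁻⁶×104×750 + 11.6×10⁻⁶×104×900 = 1.991 mm.
The walls prevent any net length change, so an axial force P (same in every segment) develops. Compatibility: P · Σ Lᵢ/(AᵢEᵢ) = δ_free.
Σ Lᵢ/(AᵢEᵢ) = 750/(155×201×10³) + 900/(1300×35×10³) = 4.385×10⁻⁵ mm/N.
P = 1.991 / 4.385×10⁻⁵ = 45390 N = 45.39 kN, tensile.
σ_{steel} = P / A = 45390 / 155 = 292.8 MPa.

σ ≈ 293 MPa (tensile)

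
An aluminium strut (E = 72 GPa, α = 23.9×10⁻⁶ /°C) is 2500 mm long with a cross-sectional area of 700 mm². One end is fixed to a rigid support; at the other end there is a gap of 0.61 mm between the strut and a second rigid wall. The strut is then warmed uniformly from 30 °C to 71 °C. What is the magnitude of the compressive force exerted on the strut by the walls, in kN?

Unrestrained expansion: δ_free = αΔT L = 23.9×10⁻⁶ × 41 × 2500 = 2.45 mm.
This exceeds the 0.61 mm gap, so the wall pushes back. The portion of expansion that must be recovered elastically is δ_free − gap = 2.45 − 0.61 = 1.84 mm.
Compatibility: PL/(AE) = 1.84 mm, so σ = P/A = E × (1.84/2500) = 52.98 MPa.
P = σA = 52.98 × 700 = 37.09 kN.

P ≈ 37.1 kN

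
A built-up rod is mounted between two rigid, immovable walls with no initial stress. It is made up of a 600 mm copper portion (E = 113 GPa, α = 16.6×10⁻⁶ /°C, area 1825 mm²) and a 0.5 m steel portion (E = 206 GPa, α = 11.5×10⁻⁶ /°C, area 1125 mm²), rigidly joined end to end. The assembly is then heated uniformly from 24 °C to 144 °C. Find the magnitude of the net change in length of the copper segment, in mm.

If the supports were absent, the total length change would be Σ αᵢΔT Lᵢ = 16.6×10⁻⁶×120×600 + 11.5×10⁻⁶×120×500 = 1.885 mm.
The walls prevent any net length change, so an axial force P (same in every segment) develops. Compatibility: P · Σ Lᵢ/(AᵢEᵢ) = δ_free.
Σ Lᵢ/(AᵢEᵢ) = 600/(1825×113×10³) + 500/(1125×206×10³) = 5.067×10⁻⁶ mm/N.
Hence P = δ_free / Σ(L/AE) = 1.885/5.067×10⁻⁶ = 372.1 kN (compressive).
For the copper segment, free thermal change = 16.6×10⁻⁶×120×600 = 1.195 mm and elastic change from P = 372100×600/(1825×113×10³) = 1.082 mm; these oppose, so the net change is 0.113 mm (segment lengthens).

|ΔL| ≈ 0.113 mm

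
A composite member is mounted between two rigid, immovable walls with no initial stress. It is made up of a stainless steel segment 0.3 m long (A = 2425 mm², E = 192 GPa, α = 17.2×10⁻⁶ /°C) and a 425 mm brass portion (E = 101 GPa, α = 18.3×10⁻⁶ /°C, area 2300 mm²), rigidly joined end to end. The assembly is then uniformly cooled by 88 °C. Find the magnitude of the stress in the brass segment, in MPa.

With the walls removed the bar would change length by δ_free = Σ αᵢΔT Lᵢ = 17.2×10⁻⁶×88×300 + 18.3×10⁻⁶×88×425 = 1.139 mm.
Since the ends are fixed, an axial force P builds up, equal in every segment, with P · Σ Lᵢ/(AᵢEᵢ) = δ_free.
Σ Lᵢ/(AᵢEᵢ) = 300/(2425×192×10³) + 425/(2300×101×10³) = 2.474×10⁻⁶ mm/N.
So P = 1.139 / 2.474×10⁻⁶ = 460.2 kN, tensile.
σ_{brass} = P / A = 460200 / 2300 = 200.1 MPa.

σ ≈ 200 MPa (tensile)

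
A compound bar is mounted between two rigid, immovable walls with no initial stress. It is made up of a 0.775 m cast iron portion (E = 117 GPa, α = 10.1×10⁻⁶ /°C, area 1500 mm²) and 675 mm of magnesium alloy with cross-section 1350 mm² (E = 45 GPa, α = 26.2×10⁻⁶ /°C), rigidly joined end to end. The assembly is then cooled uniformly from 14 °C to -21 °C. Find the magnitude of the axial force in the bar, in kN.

Free thermal contraction of the whole bar: Σ αᵢΔT Lᵢ = 10.1×10⁻⁶×35×775 + 26.2×10⁻⁶×35×675 = 0.8929 mm.
The rigid supports impose zero overall length change; the single axial force P common to all segments must satisfy P Σ Lᵢ/(AᵢEᵢ) = δ_free.
Σ Lᵢ/(AᵢEᵢ) = 775/(1500×117×10³) + 675/(1350×45×10³) = 1.553×10⁻⁵ mm/N.
So P = 0.8929 / 1.553×10⁻⁵ = 57.51 kN, tensile.

P ≈ 57.5 kN (tensile)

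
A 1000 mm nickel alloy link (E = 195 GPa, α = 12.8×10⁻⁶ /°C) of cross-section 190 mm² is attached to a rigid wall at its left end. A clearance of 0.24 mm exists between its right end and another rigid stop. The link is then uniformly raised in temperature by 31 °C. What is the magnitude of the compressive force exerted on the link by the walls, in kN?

P ≈ 5.81 kN

Free thermal elongation = αΔT L = 12.8×10⁻⁶ × 31 × 1000 = 0.3968 mm.
The gap closes (δ_free > 0.24 mm) and the wall then resists a further 0.3968 − 0.24 = 0.1568 mm of expansion.
So σ = E(δ_free − g)/L = 195×10³ × 0.1568/1000 = 30.58 MPa.
P = σA = 30.58 × 190 = 5.809 kN.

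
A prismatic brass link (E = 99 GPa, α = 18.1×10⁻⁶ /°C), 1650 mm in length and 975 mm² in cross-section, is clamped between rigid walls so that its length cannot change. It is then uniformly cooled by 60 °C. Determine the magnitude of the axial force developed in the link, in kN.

P ≈ 105 kN (tensile)

The ends cannot move, so σ = EαΔT = 99×10³ × 18.1×10⁻⁶ × 60 = 107.5 MPa.
P = AEαΔT = 975 × 99×10³ × 18.1×10⁻⁶ × 60 = 104.8 kN (tensile).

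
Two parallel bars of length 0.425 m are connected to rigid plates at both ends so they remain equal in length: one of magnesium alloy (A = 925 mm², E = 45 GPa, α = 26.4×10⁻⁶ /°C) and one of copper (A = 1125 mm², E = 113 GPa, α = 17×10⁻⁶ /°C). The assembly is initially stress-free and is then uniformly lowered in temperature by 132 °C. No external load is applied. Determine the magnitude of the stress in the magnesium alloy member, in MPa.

Both members must finish at the same length. With the larger α, the magnesium alloy tends to over-contract; the plates restrain it, putting the magnesium alloy in tension and the copper in compression. With no external load the two internal forces are equal and opposite, magnitude P.
Setting the final lengths equal and cancelling L: (α₁ − α₂)ΔT = P/(A₁E₁) + P/(A₂E₂).
|α₁ − α₂|·ΔT = 9.4×10⁻⁶ × 132 = 0.001241.
1/(A₁E₁) + 1/(A₂E₂) = 1/(925×45×10³) + 1/(1125×113×10³) = 3.189×10⁻⁸ N⁻¹.
P = 0.001241 / 3.189×10⁻⁸ = 38910 N = 38.91 kN.
σ_{magnesium alloy} = P/A₁ = 38910/925 = 42.06 MPa, tensile.

σ ≈ 42.1 MPa (tensile)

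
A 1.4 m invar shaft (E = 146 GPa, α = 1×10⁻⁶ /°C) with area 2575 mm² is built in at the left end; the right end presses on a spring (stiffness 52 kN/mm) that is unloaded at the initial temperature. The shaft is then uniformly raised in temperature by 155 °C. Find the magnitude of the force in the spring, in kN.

Free thermal expansion: δ_free = αΔT L = 1×10⁻⁶ × 155 × 1400 = 0.217 mm.
Let P be the compressive force at the spring. The shaft shortens elastically by PL/(AE) and the spring compresses by P/k; together these equal δ_free.
So P = δ_free / [L/(AE) + 1/k] = 0.217 / [ 1400/(2575×146×10³) + 1/(52×10³) ].
P = 0.217 / 2.295×10⁻⁵ = 9453 N.

P ≈ 9.45 kN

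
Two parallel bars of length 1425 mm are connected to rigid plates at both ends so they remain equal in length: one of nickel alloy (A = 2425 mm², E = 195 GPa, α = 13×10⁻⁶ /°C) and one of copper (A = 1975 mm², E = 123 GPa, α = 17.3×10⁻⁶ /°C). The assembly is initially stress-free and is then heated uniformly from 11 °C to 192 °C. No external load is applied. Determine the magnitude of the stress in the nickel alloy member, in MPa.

σ ≈ 51.5 MPa (tensile)

The copper has the larger α, so on heating it would change length more than the nickel alloy if both were free. The rigid plates force a common final length, so the copper is put into compression and the nickel alloy into tension, with equal and opposite forces P (no external load).
Compatibility of the two members (thermal + elastic change equal): (α₁ − α₂)ΔT = P·[1/(A₁E₁) + 1/(A₂E₂)].
|α₁ − α₂|·ΔT = 4.3×10⁻⁶ × 181 = 0.0007783.
1/(A₁E₁) + 1/(A₂E₂) = 1/(2425×195×10³) + 1/(1975×123×10³) = 6.231×10⁻⁹ N⁻¹.
So P = 0.0007783 / 6.231×10⁻⁹ = 124.9 kN.
σ_{nickel alloy} = P/A₁ = 124900/2425 = 51.51 MPa, tensile.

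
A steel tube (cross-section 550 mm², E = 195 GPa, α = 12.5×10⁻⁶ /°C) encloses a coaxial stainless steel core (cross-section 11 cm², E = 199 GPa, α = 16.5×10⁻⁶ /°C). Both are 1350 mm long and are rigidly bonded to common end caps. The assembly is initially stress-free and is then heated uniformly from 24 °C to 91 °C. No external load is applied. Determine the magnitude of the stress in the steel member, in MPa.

The stainless steel has the larger α, so on heating it would change length more than the steel if both were free. The rigid plates force a common final length, so the stainless steel is put into compression and the steel into tension, with equal and opposite forces P (no external load).
Compatibility of the two members (thermal + elastic change equal): (α₁ − α₂)ΔT = P·[1/(A₁E₁) + 1/(A₂E₂)].
|α₁ − α₂|·ΔT = 4×10⁻⁶ × 67 = 0.000268.
1/(A₁E₁) + 1/(A₂E₂) = 1/(550×195×10³) + 1/(1100×199×10³) = 1.389×10⁻⁸ N⁻¹.
So P = 0.000268 / 1.389×10⁻⁸ = 19.29 kN.
σ_{steel} = P/A₁ = 19290/550 = 35.08 MPa, tensile.

σ ≈ 35.1 MPa (tensile)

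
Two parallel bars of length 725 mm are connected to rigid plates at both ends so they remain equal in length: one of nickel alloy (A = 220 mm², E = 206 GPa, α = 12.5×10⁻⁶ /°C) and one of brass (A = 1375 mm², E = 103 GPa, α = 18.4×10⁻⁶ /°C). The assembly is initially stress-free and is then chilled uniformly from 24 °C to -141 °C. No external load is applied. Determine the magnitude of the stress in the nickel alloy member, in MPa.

σ ≈ 152 MPa (compressive)

Both members must finish at the same length. With the larger α, the brass tends to over-contract; the plates restrain it, putting the brass in tension and the nickel alloy in compression. With no external load the two internal forces are equal and opposite, magnitude P.
Setting the final lengths equal and cancelling L: (α₁ − α₂)ΔT = P/(A₁E₁) + P/(A₂E₂).
|α₁ − α₂|·ΔT = 5.9×10⁻⁶ × 165 = 0.0009735.
1/(A₁E₁) + 1/(A₂E₂) = 1/(220×206×10³) + 1/(1375×103×10³) = 2.913×10⁻⁸ N⁻¹.
P = 0.0009735 / 2.913×10⁻⁸ = 33420 N = 33.42 kN.
σ_{nickel alloy} = P/A₁ = 33420/220 = 151.9 MPa, compressive.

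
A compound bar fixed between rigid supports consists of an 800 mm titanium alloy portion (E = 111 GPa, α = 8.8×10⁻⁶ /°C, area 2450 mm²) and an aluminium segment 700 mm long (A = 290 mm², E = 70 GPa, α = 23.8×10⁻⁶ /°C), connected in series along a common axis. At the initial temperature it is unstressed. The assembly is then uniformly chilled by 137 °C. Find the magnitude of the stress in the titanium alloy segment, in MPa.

If the supports were absent, the total length change would be Σ αᵢΔT Lᵢ = 8.8×10⁻⁶×137×800 + 23.8×10⁻⁶×137×700 = 3.247 mm.
The rigid supports impose zero overall length change; the single axial force P common to all segments must satisfy P Σ Lᵢ/(AᵢEᵢ) = δ_free.
The series flexibility is Σ Lᵢ/(AᵢEᵢ) = 800/(2450×111×10³) + 700/(290×70×10³) = 3.742×10⁻⁵ mm/N.
Hence P = δ_free / Σ(L/AE) = 3.247/3.742×10⁻⁵ = 86.76 kN (tensile).
σ_{titanium alloy} = P / A = 86760 / 2450 = 35.41 MPa.

σ ≈ 35.4 MPa (tensile)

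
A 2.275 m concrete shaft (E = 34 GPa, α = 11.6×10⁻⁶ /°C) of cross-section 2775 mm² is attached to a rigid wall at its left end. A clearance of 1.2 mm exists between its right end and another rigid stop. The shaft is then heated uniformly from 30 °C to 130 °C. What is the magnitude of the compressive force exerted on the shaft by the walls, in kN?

P ≈ 59.7 kN

Free thermal elongation = αΔT L = 11.6×10⁻⁶ × 100 × 2275 = 2.639 mm.
This exceeds the 1.2 mm gap, so the wall pushes back. The portion of expansion that must be recovered elastically is δ_free − gap = 2.639 − 1.2 = 1.439 mm.
That suppressed elongation corresponds to σ = E·Δ/L = 34×10³ × 1.439/2275 = 21.51 MPa.
P = σA = 21.51 × 2775 = 59.68 kN.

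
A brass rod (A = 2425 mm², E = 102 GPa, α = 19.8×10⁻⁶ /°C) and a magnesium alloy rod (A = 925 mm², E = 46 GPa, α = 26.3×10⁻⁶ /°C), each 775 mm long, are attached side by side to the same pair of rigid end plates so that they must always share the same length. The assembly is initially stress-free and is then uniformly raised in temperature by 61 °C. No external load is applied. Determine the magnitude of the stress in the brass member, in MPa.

σ ≈ 5.94 MPa (tensile)

Equilibrium of a rigid end plate with no external load gives equal and opposite internal forces ±P in the two members. Since α_{magnesium alloy} > α_{brass}, heating drives the magnesium alloy into compression and the brass into tension.
Setting the final lengths equal and cancelling L: (α₁ − α₂)ΔT = P/(A₁E₁) + P/(A₂E₂).
|α₁ − α₂|·ΔT = 6.5×10⁻⁶ × 61 = 0.0003965.
1/(A₁E₁) + 1/(A₂E₂) = 1/(2425×102×10³) + 1/(925×46×10³) = 2.754×10⁻⁸ N⁻¹.
P = 0.0003965 / 2.754×10⁻⁸ = 14390 N = 14.39 kN.
σ_{brass} = P/A₁ = 14390/2425 = 5.936 MPa, tensile.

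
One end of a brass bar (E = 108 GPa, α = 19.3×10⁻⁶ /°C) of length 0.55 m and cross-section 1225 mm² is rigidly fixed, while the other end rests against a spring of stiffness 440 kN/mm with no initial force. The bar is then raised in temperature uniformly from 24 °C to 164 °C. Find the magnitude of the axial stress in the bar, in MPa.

σ ≈ 189 MPa (compressive)

If the spring were absent the bar would lengthen by αΔT L = 19.3×10⁻⁶ × 140 × 550 = 1.486 mm.
Let P be the compressive force at the spring. The bar shortens elastically by PL/(AE) and the spring compresses by P/k; together these equal δ_free.
So P = δ_free / [L/(AE) + 1/k] = 1.486 / [ 550/(1225×108×10³) + 1/(440×10³) ].
P = 1.486 / 6.43×10⁻⁶ = 231100 N.
σ = P/A = 231100/1225 = 188.7 MPa.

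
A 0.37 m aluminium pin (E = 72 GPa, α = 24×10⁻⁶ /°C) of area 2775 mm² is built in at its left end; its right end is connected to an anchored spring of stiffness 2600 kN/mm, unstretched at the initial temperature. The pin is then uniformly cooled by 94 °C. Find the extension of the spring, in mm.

Free thermal contraction: δ_free = αΔT L = 24×10⁻⁶ × 94 × 370 = 0.8347 mm.
Let P be the tensile force in the spring. The pin extends elastically by PL/(AE) and the spring stretches by P/k; together these equal δ_free.
P [ L/(AE) + 1/k ] = δ_free → P [ 370/(2775×72×10³) + 1/(2600×10³) ] = 0.8347.
P = 0.8347 / 2.236×10⁻⁶ = 373200 N.
Spring extension = P/k = 373200/(2600×10³) = 0.1436 mm.

δ ≈ 0.144 mm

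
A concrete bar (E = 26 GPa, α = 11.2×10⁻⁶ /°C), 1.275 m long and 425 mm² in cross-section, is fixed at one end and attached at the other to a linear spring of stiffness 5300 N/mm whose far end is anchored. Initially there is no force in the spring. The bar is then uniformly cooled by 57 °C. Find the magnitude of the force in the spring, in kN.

The unrestrained thermal change is αΔT L = 11.2×10⁻⁶ × 57 × 1275 = 0.814 mm.
With a force P in the spring, the elastic change of the bar is PL/(AE) and that of the spring is P/k; compatibility requires their sum to equal δ_free.
P [ L/(AE) + 1/k ] = δ_free → P [ 1275/(425×26×10³) + 1/(5300) ] = 0.814.
P = 0.814 / 0.0003041 = 2677 N.

P ≈ 2.68 kN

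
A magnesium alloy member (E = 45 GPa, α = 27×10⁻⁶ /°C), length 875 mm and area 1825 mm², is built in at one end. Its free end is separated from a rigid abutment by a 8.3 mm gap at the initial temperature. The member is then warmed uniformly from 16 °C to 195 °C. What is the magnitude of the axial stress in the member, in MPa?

Free thermal elongation = αΔT L = 27×10⁻⁶ × 179 × 875 = 4.229 mm.
Since δ_free = 4.23 mm is less than the 8.3 mm gap, the member never touches the wall. No axial force develops.

σ ≈ 0 MPa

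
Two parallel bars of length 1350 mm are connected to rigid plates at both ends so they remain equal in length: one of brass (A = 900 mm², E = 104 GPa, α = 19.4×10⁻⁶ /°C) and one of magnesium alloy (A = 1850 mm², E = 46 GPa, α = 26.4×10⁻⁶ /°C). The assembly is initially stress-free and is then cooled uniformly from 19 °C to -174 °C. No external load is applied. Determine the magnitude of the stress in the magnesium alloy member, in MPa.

Both members must finish at the same length. With the larger α, the magnesium alloy tends to over-contract; the plates restrain it, putting the magnesium alloy in tension and the brass in compression. With no external load the two internal forces are equal and opposite, magnitude P.
Compatibility of the two members (thermal + elastic change equal): (α₁ − α₂)ΔT = P·[1/(A₁E₁) + 1/(A₂E₂)].
|α₁ − α₂|·ΔT = 7×10⁻⁶ × 193 = 0.001351.
1/(A₁E₁) + 1/(A₂E₂) = 1/(900×104×10³) + 1/(1850×46×10³) = 2.243×10⁻⁸ N⁻¹.
So P = 0.001351 / 2.243×10⁻⁸ = 60.22 kN.
σ_{magnesium alloy} = P/A₂ = 60220/1850 = 32.55 MPa, tensile.

σ ≈ 32.6 MPa (tensile)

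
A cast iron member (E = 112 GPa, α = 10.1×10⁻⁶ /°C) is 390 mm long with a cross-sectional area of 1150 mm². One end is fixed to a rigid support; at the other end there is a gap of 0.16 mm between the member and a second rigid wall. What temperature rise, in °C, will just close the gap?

ΔT ≈ 40.6 °C

Contact occurs when the free expansion equals the gap: αΔT L = 0.16 mm.
ΔT = 0.16 / (10.1×10⁻⁶ × 390) = 40.62 °C.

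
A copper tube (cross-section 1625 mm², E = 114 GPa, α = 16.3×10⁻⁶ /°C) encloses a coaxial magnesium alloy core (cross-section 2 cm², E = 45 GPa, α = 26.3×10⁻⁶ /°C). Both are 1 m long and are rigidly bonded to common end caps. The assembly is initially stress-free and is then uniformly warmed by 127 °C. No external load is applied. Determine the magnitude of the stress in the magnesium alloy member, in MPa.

σ ≈ 54.5 MPa (compressive)

The magnesium alloy has the larger α, so on heating it would change length more than the copper if both were free. The rigid plates force a common final length, so the magnesium alloy is put into compression and the copper into tension, with equal and opposite forces P (no external load).
Equating the net (thermal + elastic) strains gives |α₁ − α₂|·ΔT = P·[1/(A₁E₁) + 1/(A₂E₂)].
|α₁ − α₂|·ΔT = 10×10⁻⁶ × 127 = 0.00127.
1/(A₁E₁) + 1/(A₂E₂) = 1/(1625×114×10³) + 1/(200×45×10³) = 1.165×10⁻⁷ N⁻¹.
P = 0.00127 / 1.165×10⁻⁷ = 10900 N = 10.9 kN.
σ_{magnesium alloy} = P/A₂ = 10900/200 = 54.5 MPa, compressive.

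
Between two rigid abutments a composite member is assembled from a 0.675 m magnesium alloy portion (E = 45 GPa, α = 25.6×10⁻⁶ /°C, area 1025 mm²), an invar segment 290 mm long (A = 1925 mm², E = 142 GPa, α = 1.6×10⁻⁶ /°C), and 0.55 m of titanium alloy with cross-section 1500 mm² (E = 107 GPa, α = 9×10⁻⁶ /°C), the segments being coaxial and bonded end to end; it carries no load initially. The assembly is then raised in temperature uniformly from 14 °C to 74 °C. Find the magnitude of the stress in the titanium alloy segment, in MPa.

If the supports were absent, the total length change would be Σ αᵢΔT Lᵢ = 25.6×10⁻⁶×60×675 + 1.6×10⁻⁶×60×290 + 9×10⁻⁶×60×550 = 1.362 mm.
The rigid supports impose zero overall length change; the single axial force P common to all segments must satisfy P Σ Lᵢ/(AᵢEᵢ) = δ_free.
The series flexibility is Σ Lᵢ/(AᵢEᵢ) = 675/(1025×45×10³) + 290/(1925×142×10³) + 550/(1500×107×10³) = 1.912×10⁻⁵ mm/N.
Hence P = δ_free / Σ(L/AE) = 1.362/1.912×10⁻⁵ = 71.21 kN (compressive).
σ_{titanium alloy} = P / A = 71210 / 1500 = 47.47 MPa.

σ ≈ 47.5 MPa (compressive)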